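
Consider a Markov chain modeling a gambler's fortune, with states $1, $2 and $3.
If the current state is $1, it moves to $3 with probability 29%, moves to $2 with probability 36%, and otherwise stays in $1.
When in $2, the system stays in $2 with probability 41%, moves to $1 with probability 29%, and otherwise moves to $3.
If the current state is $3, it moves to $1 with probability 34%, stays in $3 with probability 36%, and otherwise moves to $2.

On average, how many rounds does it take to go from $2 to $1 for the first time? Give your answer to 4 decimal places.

3.2684

Let t(s) be the expected number of rounds to first reach $1 from state s, with t($1) = 0. Conditioning on the first round:
t($2) = 1 + 0.41·t($2) + 0.3·t($3)
t($3) = 1 + 0.3·t($2) + 0.36·t($3)
Solving: t($2) = 3.2684, t($3) = 3.0946.
Expected rounds from $2 to $1: 3.2684.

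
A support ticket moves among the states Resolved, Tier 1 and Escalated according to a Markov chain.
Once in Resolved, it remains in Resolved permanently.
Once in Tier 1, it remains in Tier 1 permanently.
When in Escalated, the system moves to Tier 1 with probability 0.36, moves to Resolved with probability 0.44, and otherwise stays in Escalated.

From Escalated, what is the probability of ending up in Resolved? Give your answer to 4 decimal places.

Let h(s) be the probability of absorption at Resolved starting from transient state s. Then h(Resolved) = 1 and h(Tier 1) = 0. By first-step analysis:
h(Escalated) = 0.44·1 + 0.36·0 + 0.2·h(Escalated)
Solving: h(Escalated) = 0.5500.
Starting from Escalated, the probability is 0.5500.

0.5500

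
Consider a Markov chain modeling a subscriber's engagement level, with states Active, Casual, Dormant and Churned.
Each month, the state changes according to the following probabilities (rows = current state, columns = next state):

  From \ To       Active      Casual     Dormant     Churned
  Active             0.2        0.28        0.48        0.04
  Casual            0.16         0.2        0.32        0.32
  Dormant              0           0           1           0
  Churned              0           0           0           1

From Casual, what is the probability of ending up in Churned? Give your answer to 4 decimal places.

0.4409

Let h(s) be the probability of absorption at Churned starting from transient state s. Then h(Churned) = 1 and h(Dormant) = 0. By first-step analysis:
h(Active) = 0.2·h(Active) + 0.28·h(Casual) + 0.48·0 + 0.04·1
h(Casual) = 0.16·h(Active) + 0.2·h(Casual) + 0.32·0 + 0.32·1
Solving: h(Active) = 0.2043, h(Casual) = 0.4409.
Starting from Casual, the probability is 0.4409.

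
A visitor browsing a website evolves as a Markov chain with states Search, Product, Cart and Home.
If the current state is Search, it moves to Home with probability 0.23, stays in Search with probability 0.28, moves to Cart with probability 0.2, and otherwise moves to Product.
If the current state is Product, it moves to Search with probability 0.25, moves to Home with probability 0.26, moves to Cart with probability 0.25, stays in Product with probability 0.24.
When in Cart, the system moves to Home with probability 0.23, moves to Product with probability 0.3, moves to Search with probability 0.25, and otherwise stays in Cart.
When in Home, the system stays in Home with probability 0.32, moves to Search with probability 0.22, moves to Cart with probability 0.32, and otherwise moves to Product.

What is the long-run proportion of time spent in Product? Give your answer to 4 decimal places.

0.2413

Let the stationary distribution be π with π = πP and π_1 + π_2 + π_3 + π_4 = 1.
π_1 = 0.28·π_1 + 0.25·π_2 + 0.25·π_3 + 0.22·π_4
π_2 = 0.29·π_1 + 0.24·π_2 + 0.3·π_3 + 0.14·π_4
π_3 = 0.2·π_1 + 0.25·π_2 + 0.22·π_3 + 0.32·π_4
Solving with the normalization constraint gives π = (0.2497, 0.2413, 0.2483, 0.2607).
So the stationary probability of Product is 0.2413.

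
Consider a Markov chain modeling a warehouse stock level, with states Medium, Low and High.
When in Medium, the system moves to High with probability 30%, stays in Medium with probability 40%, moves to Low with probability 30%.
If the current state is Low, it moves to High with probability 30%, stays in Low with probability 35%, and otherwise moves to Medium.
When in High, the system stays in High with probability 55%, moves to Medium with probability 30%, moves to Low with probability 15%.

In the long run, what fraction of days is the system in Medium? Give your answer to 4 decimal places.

0.3474

Let the stationary distribution be π with π = πP and π_1 + π_2 + π_3 = 1.
π_1 = 0.4·π_1 + 0.35·π_2 + 0.3·π_3
π_2 = 0.3·π_1 + 0.35·π_2 + 0.15·π_3
Solving with the normalization constraint gives π = (0.3474, 0.2526, 0.4000).
So the stationary probability of Medium is 0.3474.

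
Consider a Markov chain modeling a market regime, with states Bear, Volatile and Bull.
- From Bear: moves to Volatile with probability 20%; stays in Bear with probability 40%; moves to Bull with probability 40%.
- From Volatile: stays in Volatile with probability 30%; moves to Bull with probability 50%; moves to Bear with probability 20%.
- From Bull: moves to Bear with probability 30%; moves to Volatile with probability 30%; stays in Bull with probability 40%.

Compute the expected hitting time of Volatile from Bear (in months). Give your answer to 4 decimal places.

Let t(s) be the expected number of months to first reach Volatile from state s, with t(Volatile) = 0. Conditioning on the first month:
t(Bear) = 1 + 0.4·t(Bear) + 0.4·t(Bull)
t(Bull) = 1 + 0.3·t(Bear) + 0.4·t(Bull)
Solving: t(Bear) = 4.1667, t(Bull) = 3.7500.
Expected months from Bear to Volatile: 4.1667.

4.1667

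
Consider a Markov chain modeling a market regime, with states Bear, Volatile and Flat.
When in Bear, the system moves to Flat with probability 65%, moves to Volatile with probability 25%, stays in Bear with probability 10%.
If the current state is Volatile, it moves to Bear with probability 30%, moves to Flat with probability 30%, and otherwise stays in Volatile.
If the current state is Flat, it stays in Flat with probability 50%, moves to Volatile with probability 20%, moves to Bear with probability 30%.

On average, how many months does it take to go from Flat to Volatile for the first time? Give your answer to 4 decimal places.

Let t(s) be the expected number of months to first reach Volatile from state s, with t(Volatile) = 0. Conditioning on the first month:
t(Bear) = 1 + 0.1·t(Bear) + 0.65·t(Flat)
t(Flat) = 1 + 0.3·t(Bear) + 0.5·t(Flat)
Solving: t(Bear) = 4.5098, t(Flat) = 4.7059.
Expected months from Flat to Volatile: 4.7059.

4.7059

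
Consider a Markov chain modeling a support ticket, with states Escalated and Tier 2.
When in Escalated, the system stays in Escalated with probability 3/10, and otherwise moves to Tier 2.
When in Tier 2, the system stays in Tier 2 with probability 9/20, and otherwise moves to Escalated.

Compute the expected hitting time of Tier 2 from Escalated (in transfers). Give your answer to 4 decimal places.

1.4286

Let t(s) be the expected number of transfers to first reach Tier 2 from state s, with t(Tier 2) = 0. Conditioning on the first transfer:
t(Escalated) = 1 + 0.3·t(Escalated)
Solving: t(Escalated) = 1.4286.
Expected transfers from Escalated to Tier 2: 1.4286.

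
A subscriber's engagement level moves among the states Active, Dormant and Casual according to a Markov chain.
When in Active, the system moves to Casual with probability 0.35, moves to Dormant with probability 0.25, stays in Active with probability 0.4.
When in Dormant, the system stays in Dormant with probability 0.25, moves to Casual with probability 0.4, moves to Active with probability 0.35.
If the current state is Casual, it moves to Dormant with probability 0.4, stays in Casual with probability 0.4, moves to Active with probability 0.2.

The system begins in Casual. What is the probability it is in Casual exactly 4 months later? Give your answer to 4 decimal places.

Propagate the distribution vector 4 months from Casual.
After 0 months: (0.0000, 0.0000, 1.0000)
After 1 month: (0.2000, 0.4000, 0.4000)
After 2 months: (0.3000, 0.3100, 0.3900)
After 3 months: (0.3065, 0.3085, 0.3850)
After 4 months: (0.3076, 0.3078, 0.3847)
P(in Casual after 4 months) = 0.3847

0.3847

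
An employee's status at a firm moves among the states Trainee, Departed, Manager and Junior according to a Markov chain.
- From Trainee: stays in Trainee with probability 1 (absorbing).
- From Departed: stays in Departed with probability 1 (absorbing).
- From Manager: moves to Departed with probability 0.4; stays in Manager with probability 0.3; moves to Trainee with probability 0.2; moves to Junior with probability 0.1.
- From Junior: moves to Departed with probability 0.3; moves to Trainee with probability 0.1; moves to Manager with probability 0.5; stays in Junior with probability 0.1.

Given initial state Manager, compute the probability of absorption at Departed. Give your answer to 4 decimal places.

0.6724

Let h(s) be the probability of absorption at Departed starting from transient state s. Then h(Departed) = 1 and h(Trainee) = 0. By first-step analysis:
h(Manager) = 0.2·0 + 0.4·1 + 0.3·h(Manager) + 0.1·h(Junior)
h(Junior) = 0.1·0 + 0.3·1 + 0.5·h(Manager) + 0.1·h(Junior)
Solving: h(Manager) = 0.6724, h(Junior) = 0.7069.
Starting from Manager, the probability is 0.6724.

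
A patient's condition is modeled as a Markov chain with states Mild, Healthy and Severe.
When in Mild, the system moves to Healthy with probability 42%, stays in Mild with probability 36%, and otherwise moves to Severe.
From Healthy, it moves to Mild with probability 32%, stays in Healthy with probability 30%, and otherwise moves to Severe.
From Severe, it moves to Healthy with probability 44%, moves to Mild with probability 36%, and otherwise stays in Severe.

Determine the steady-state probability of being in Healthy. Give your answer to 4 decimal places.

Let the stationary distribution be π with π = πP and π_1 + π_2 + π_3 = 1.
π_1 = 0.36·π_1 + 0.32·π_2 + 0.36·π_3
π_2 = 0.42·π_1 + 0.3·π_2 + 0.44·π_3
Solving with the normalization constraint gives π = (0.3448, 0.3799, 0.2753).
So the stationary probability of Healthy is 0.3799.

0.3799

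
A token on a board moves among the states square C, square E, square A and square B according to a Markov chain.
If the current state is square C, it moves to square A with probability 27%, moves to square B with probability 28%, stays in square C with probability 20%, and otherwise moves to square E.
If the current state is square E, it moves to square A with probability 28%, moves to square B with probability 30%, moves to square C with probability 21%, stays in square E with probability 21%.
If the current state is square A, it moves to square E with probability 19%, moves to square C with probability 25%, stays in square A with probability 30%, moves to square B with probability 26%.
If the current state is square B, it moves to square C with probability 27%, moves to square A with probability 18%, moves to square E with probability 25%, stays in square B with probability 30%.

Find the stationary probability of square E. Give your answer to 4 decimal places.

0.2257

Let the stationary distribution be π with π = πP and π_1 + π_2 + π_3 + π_4 = 1.
π_1 = 0.2·π_1 + 0.21·π_2 + 0.25·π_3 + 0.27·π_4
π_2 = 0.25·π_1 + 0.21·π_2 + 0.19·π_3 + 0.25·π_4
π_3 = 0.27·π_1 + 0.28·π_2 + 0.3·π_3 + 0.18·π_4
Solving with the normalization constraint gives π = (0.2349, 0.2257, 0.2542, 0.2851).
So the stationary probability of square E is 0.2257.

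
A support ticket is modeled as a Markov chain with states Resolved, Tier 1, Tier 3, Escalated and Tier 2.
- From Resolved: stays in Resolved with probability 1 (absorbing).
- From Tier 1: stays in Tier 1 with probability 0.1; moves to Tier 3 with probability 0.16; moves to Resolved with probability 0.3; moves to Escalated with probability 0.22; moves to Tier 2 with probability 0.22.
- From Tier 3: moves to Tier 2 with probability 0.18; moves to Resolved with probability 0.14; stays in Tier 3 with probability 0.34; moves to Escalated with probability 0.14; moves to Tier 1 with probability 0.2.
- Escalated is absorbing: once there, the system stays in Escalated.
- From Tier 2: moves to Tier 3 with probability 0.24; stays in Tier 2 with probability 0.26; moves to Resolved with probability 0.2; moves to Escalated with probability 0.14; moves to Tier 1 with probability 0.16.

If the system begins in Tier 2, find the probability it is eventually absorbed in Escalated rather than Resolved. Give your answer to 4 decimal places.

0.4321

Let h(s) be the probability of absorption at Escalated starting from transient state s. Then h(Escalated) = 1 and h(Resolved) = 0. By first-step analysis:
h(Tier 1) = 0.3·0 + 0.1·h(Tier 1) + 0.16·h(Tier 3) + 0.22·1 + 0.22·h(Tier 2)
h(Tier 3) = 0.14·0 + 0.2·h(Tier 1) + 0.34·h(Tier 3) + 0.14·1 + 0.18·h(Tier 2)
h(Tier 2) = 0.2·0 + 0.16·h(Tier 1) + 0.24·h(Tier 3) + 0.14·1 + 0.26·h(Tier 2)
Solving: h(Tier 1) = 0.4320, h(Tier 3) = 0.4609, h(Tier 2) = 0.4321.
Starting from Tier 2, the probability is 0.4321.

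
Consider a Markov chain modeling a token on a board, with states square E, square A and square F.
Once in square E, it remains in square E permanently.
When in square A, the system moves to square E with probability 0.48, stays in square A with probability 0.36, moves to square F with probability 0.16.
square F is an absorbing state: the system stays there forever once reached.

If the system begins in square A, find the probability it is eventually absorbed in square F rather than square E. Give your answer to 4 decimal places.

Let h(s) be the probability of absorption at square F starting from transient state s. Then h(square F) = 1 and h(square E) = 0. By first-step analysis:
h(square A) = 0.48·0 + 0.36·h(square A) + 0.16·1
Solving: h(square A) = 0.2500.
Starting from square A, the probability is 0.2500.

0.2500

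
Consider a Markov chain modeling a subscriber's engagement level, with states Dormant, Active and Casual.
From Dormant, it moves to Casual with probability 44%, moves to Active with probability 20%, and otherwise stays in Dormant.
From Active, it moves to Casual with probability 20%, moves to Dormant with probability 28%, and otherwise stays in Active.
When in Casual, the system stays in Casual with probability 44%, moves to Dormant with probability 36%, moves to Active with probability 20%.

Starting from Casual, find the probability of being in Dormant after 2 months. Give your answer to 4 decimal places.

Sum over the intermediate state after 1 month:
P = P(Casual→Dormant)·P(Dormant→Dormant) + P(Casual→Active)·P(Active→Dormant) + P(Casual→Casual)·P(Casual→Dormant)
  = 0.36×0.36 + 0.2×0.28 + 0.44×0.36
  = 0.1296 + 0.0560 + 0.1584 = 0.3440

0.3440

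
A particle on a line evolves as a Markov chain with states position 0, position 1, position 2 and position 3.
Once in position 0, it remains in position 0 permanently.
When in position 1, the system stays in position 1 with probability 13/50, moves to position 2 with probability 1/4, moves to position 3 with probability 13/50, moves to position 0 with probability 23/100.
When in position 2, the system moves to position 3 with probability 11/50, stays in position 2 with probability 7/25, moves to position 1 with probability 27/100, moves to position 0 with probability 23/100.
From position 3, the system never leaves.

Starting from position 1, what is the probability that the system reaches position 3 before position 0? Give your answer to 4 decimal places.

Let h(s) be the probability of absorption at position 3 starting from transient state s. Then h(position 3) = 1 and h(position 0) = 0. By first-step analysis:
h(position 1) = 0.23·0 + 0.26·h(position 1) + 0.25·h(position 2) + 0.26·1
h(position 2) = 0.23·0 + 0.27·h(position 1) + 0.28·h(position 2) + 0.22·1
Solving: h(position 1) = 0.5205, h(position 2) = 0.5008.
Starting from position 1, the probability is 0.5205.

0.5205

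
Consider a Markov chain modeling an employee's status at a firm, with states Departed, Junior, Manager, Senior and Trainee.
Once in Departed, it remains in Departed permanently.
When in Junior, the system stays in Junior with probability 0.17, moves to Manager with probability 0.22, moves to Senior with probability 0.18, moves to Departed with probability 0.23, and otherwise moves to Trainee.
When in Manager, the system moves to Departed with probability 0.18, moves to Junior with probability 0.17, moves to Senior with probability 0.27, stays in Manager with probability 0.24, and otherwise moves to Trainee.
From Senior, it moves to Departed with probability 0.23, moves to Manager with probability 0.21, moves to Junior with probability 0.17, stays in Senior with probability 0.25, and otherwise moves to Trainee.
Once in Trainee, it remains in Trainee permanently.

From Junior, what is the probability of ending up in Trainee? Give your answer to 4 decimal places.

Let h(s) be the probability of absorption at Trainee starting from transient state s. Then h(Trainee) = 1 and h(Departed) = 0. By first-step analysis:
h(Junior) = 0.23·0 + 0.17·h(Junior) + 0.22·h(Manager) + 0.18·h(Senior) + 0.2·1
h(Manager) = 0.18·0 + 0.17·h(Junior) + 0.24·h(Manager) + 0.27·h(Senior) + 0.14·1
h(Senior) = 0.23·0 + 0.17·h(Junior) + 0.21·h(Manager) + 0.25·h(Senior) + 0.14·1
Solving: h(Junior) = 0.4425, h(Manager) = 0.4277, h(Senior) = 0.4067.
Starting from Junior, the probability is 0.4425.

0.4425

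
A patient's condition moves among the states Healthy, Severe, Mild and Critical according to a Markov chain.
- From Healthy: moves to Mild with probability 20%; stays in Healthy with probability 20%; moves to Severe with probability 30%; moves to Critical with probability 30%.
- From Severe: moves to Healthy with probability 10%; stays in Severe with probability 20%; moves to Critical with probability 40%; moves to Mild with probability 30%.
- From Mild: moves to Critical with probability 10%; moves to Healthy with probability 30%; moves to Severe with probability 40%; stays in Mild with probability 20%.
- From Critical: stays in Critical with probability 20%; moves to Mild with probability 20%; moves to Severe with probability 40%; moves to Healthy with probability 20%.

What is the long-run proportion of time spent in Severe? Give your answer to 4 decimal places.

Let the stationary distribution be π with π = πP and π_1 + π_2 + π_3 + π_4 = 1.
π_1 = 0.2·π_1 + 0.1·π_2 + 0.3·π_3 + 0.2·π_4
π_2 = 0.3·π_1 + 0.2·π_2 + 0.4·π_3 + 0.4·π_4
π_3 = 0.2·π_1 + 0.3·π_2 + 0.2·π_3 + 0.2·π_4
Solving with the normalization constraint gives π = (0.1914, 0.3174, 0.2317, 0.2594).
So the stationary probability of Severe is 0.3174.

0.3174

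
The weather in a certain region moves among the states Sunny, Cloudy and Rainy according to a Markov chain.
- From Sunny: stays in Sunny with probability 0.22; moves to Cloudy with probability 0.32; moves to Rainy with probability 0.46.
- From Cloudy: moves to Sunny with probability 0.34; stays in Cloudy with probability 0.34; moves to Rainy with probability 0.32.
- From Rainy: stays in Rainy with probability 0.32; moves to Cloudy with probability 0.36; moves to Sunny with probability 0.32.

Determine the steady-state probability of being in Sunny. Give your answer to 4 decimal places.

Let the stationary distribution be π with π = πP and π_1 + π_2 + π_3 = 1.
π_1 = 0.22·π_1 + 0.34·π_2 + 0.32·π_3
π_2 = 0.32·π_1 + 0.34·π_2 + 0.36·π_3
Solving with the normalization constraint gives π = (0.2971, 0.3413, 0.3616).
So the stationary probability of Sunny is 0.2971.

0.2971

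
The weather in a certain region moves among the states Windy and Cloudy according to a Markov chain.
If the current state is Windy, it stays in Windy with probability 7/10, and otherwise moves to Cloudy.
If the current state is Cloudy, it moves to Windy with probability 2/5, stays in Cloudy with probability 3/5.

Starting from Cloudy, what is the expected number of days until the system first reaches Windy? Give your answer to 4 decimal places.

2.5000

Let t(s) be the expected number of days to first reach Windy from state s, with t(Windy) = 0. Conditioning on the first day:
t(Cloudy) = 1 + 0.6·t(Cloudy)
Solving: t(Cloudy) = 2.5000.
Expected days from Cloudy to Windy: 2.5000.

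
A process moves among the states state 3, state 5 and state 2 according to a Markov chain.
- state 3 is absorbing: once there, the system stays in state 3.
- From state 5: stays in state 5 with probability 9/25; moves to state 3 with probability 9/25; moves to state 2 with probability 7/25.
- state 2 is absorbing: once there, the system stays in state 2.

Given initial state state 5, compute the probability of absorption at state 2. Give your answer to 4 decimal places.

Let h(s) be the probability of absorption at state 2 starting from transient state s. Then h(state 2) = 1 and h(state 3) = 0. By first-step analysis:
h(state 5) = 0.36·0 + 0.36·h(state 5) + 0.28·1
Solving: h(state 5) = 0.4375.
Starting from state 5, the probability is 0.4375.

0.4375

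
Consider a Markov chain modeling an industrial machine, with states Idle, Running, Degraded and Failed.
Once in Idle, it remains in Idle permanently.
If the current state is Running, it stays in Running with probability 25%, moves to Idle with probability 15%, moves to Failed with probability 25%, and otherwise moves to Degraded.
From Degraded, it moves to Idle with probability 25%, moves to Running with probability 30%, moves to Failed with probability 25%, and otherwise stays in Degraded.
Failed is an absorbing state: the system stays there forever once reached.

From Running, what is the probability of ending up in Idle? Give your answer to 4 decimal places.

0.4192

Let h(s) be the probability of absorption at Idle starting from transient state s. Then h(Idle) = 1 and h(Failed) = 0. By first-step analysis:
h(Running) = 0.15·1 + 0.25·h(Running) + 0.35·h(Degraded) + 0.25·0
h(Degraded) = 0.25·1 + 0.3·h(Running) + 0.2·h(Degraded) + 0.25·0
Solving: h(Running) = 0.4192, h(Degraded) = 0.4697.
Starting from Running, the probability is 0.4192.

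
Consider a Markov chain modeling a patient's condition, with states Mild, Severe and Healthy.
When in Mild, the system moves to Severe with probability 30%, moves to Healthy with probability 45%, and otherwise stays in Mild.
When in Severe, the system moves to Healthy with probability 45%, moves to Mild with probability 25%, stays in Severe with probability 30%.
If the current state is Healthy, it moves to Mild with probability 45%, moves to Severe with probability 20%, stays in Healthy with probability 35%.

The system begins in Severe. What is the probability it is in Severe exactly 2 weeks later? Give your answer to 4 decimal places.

0.2550

Sum over the intermediate state after 1 week:
P = P(Severe→Mild)·P(Mild→Severe) + P(Severe→Severe)·P(Severe→Severe) + P(Severe→Healthy)·P(Healthy→Severe)
  = 0.25×0.3 + 0.3×0.3 + 0.45×0.2
  = 0.0750 + 0.0900 + 0.0900 = 0.2550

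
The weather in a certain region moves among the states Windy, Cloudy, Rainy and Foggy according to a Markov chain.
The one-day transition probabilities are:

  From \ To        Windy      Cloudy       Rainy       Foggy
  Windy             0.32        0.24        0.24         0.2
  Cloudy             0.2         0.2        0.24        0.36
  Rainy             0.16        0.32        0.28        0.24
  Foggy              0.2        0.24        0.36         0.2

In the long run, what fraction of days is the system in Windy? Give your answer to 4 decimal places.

0.2145

Let the stationary distribution be π with π = πP and π_1 + π_2 + π_3 + π_4 = 1.
π_1 = 0.32·π_1 + 0.2·π_2 + 0.16·π_3 + 0.2·π_4
π_2 = 0.24·π_1 + 0.2·π_2 + 0.32·π_3 + 0.24·π_4
π_3 = 0.24·π_1 + 0.24·π_2 + 0.28·π_3 + 0.36·π_4
Solving with the normalization constraint gives π = (0.2145, 0.2524, 0.2815, 0.2516).
So the stationary probability of Windy is 0.2145.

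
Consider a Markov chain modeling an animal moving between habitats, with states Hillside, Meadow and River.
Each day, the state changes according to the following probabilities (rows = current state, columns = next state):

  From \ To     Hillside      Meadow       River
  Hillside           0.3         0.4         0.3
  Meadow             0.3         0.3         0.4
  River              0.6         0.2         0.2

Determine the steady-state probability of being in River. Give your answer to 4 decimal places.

Let the stationary distribution be π with π = πP and π_1 + π_2 + π_3 = 1.
π_1 = 0.3·π_1 + 0.3·π_2 + 0.6·π_3
π_2 = 0.4·π_1 + 0.3·π_2 + 0.2·π_3
Solving with the normalization constraint gives π = (0.3902, 0.3089, 0.3008).
So the stationary probability of River is 0.3008.

0.3008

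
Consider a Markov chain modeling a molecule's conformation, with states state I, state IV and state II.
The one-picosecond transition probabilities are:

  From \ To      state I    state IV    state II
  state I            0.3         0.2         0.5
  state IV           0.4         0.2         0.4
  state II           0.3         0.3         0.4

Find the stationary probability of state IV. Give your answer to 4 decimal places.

0.2432

Let the stationary distribution be π with π = πP and π_1 + π_2 + π_3 = 1.
π_1 = 0.3·π_1 + 0.4·π_2 + 0.3·π_3
π_2 = 0.2·π_1 + 0.2·π_2 + 0.3·π_3
Solving with the normalization constraint gives π = (0.3243, 0.2432, 0.4324).
So the stationary probability of state IV is 0.2432.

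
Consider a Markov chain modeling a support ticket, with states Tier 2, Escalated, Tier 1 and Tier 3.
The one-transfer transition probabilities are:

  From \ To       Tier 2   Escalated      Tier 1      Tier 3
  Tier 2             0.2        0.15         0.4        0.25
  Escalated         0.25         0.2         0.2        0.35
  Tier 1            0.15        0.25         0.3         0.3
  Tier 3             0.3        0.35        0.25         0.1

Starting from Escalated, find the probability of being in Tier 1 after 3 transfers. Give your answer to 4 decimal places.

Propagate the distribution vector 3 transfers from Escalated.
After 0 transfers: (0.0000, 1.0000, 0.0000, 0.0000)
After 1 transfer: (0.2500, 0.2000, 0.2000, 0.3500)
After 2 transfers: (0.2350, 0.2500, 0.2875, 0.2275)
After 3 transfers: (0.2209, 0.2368, 0.2871, 0.2553)
P(in Tier 1 after 3 transfers) = 0.2871

0.2871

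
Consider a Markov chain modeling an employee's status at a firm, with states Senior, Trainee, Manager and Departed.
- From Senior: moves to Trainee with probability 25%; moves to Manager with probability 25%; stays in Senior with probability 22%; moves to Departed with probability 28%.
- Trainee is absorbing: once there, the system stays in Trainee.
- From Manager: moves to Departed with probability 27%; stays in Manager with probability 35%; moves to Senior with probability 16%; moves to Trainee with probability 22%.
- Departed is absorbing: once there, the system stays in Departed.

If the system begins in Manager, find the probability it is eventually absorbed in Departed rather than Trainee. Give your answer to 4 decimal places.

Let h(s) be the probability of absorption at Departed starting from transient state s. Then h(Departed) = 1 and h(Trainee) = 0. By first-step analysis:
h(Senior) = 0.22·h(Senior) + 0.25·0 + 0.25·h(Manager) + 0.28·1
h(Manager) = 0.16·h(Senior) + 0.22·0 + 0.35·h(Manager) + 0.27·1
Solving: h(Senior) = 0.5343, h(Manager) = 0.5469.
Starting from Manager, the probability is 0.5469.

0.5469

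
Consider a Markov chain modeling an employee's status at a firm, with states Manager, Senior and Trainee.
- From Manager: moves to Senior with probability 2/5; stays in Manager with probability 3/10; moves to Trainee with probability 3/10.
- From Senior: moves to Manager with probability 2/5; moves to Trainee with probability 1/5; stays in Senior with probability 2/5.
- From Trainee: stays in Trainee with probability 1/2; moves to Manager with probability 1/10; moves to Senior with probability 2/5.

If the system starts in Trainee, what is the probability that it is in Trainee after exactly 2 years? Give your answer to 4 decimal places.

Sum over the intermediate state after 1 year:
P = P(Trainee→Manager)·P(Manager→Trainee) + P(Trainee→Senior)·P(Senior→Trainee) + P(Trainee→Trainee)·P(Trainee→Trainee)
  = 0.1×0.3 + 0.4×0.2 + 0.5×0.5
  = 0.0300 + 0.0800 + 0.2500 = 0.3600

0.3600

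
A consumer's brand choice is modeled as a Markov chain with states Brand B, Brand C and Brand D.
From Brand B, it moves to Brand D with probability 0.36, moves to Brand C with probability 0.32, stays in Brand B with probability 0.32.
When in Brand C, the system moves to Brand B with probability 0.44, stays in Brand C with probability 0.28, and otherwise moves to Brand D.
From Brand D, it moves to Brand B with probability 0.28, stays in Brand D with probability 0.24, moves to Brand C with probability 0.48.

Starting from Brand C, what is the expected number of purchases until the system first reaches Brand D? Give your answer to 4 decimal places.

3.2110

Let t(s) be the expected number of purchases to first reach Brand D from state s, with t(Brand D) = 0. Conditioning on the first purchase:
t(Brand B) = 1 + 0.32·t(Brand B) + 0.32·t(Brand C)
t(Brand C) = 1 + 0.44·t(Brand B) + 0.28·t(Brand C)
Solving: t(Brand B) = 2.9817, t(Brand C) = 3.2110.
Expected purchases from Brand C to Brand D: 3.2110.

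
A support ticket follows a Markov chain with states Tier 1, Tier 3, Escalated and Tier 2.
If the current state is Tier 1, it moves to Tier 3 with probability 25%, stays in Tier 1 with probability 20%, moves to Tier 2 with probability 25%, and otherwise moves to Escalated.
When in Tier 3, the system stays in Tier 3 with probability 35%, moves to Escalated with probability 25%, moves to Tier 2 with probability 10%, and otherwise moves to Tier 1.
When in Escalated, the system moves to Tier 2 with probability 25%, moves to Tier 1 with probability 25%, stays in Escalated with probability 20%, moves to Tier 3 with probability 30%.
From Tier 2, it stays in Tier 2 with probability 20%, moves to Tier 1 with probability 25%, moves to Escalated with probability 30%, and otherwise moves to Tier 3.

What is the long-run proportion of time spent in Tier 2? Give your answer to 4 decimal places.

0.1964

Let the stationary distribution be π with π = πP and π_1 + π_2 + π_3 + π_4 = 1.
π_1 = 0.2·π_1 + 0.3·π_2 + 0.25·π_3 + 0.25·π_4
π_2 = 0.25·π_1 + 0.35·π_2 + 0.3·π_3 + 0.25·π_4
π_3 = 0.3·π_1 + 0.25·π_2 + 0.2·π_3 + 0.3·π_4
Solving with the normalization constraint gives π = (0.2520, 0.2922, 0.2594, 0.1964).
So the stationary probability of Tier 2 is 0.1964.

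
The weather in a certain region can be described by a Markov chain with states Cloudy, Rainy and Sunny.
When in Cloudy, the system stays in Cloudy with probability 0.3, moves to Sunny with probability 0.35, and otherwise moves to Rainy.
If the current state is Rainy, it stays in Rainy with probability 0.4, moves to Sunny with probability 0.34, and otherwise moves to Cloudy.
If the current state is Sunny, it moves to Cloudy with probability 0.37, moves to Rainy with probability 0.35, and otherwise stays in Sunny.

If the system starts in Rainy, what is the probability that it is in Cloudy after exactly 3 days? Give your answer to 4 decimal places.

Propagate the distribution vector 3 days from Rainy.
After 0 days: (0.0000, 1.0000, 0.0000)
After 1 day: (0.2600, 0.4000, 0.3400)
After 2 days: (0.3078, 0.3700, 0.3222)
After 3 days: (0.3078, 0.3685, 0.3237)
P(in Cloudy after 3 days) = 0.3078

0.3078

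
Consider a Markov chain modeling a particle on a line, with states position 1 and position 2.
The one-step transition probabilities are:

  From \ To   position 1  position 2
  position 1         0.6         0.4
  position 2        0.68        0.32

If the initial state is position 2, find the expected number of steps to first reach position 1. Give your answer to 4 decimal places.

1.4706

Let t(s) be the expected number of steps to first reach position 1 from state s, with t(position 1) = 0. Conditioning on the first step:
t(position 2) = 1 + 0.32·t(position 2)
Solving: t(position 2) = 1.4706.
Expected steps from position 2 to position 1: 1.4706.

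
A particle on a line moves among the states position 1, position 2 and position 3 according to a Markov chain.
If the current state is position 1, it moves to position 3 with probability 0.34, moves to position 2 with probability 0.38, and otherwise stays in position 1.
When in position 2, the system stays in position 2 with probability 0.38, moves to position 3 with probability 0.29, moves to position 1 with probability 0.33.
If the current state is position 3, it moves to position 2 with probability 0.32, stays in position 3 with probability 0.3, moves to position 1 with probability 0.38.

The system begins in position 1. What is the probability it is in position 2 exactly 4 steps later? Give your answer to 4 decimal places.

Propagate the distribution vector 4 steps from position 1.
After 0 steps: (1.0000, 0.0000, 0.0000)
After 1 step: (0.2800, 0.3800, 0.3400)
After 2 steps: (0.3330, 0.3596, 0.3074)
After 3 steps: (0.3287, 0.3616, 0.3097)
After 4 steps: (0.3291, 0.3614, 0.3095)
P(in position 2 after 4 steps) = 0.3614

0.3614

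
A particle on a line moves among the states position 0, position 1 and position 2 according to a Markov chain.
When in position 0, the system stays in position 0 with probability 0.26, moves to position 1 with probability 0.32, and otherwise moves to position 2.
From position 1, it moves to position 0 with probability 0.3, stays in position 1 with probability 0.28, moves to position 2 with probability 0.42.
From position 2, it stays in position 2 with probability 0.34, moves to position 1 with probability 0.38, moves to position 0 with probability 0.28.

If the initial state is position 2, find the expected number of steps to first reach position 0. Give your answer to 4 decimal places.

3.4854

Let t(s) be the expected number of steps to first reach position 0 from state s, with t(position 0) = 0. Conditioning on the first step:
t(position 1) = 1 + 0.28·t(position 1) + 0.42·t(position 2)
t(position 2) = 1 + 0.38·t(position 1) + 0.34·t(position 2)
Solving: t(position 1) = 3.4221, t(position 2) = 3.4854.
Expected steps from position 2 to position 0: 3.4854.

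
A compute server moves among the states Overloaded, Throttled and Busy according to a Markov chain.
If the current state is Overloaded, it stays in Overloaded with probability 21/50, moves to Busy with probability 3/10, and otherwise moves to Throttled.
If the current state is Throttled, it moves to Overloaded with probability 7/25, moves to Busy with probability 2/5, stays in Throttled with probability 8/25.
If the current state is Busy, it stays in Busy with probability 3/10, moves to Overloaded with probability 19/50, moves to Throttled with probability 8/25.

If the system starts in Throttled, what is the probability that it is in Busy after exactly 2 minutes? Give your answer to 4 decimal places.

Sum over the intermediate state after 1 minute:
P = P(Throttled→Overloaded)·P(Overloaded→Busy) + P(Throttled→Throttled)·P(Throttled→Busy) + P(Throttled→Busy)·P(Busy→Busy)
  = 0.28×0.3 + 0.32×0.4 + 0.4×0.3
  = 0.0840 + 0.1280 + 0.1200 = 0.3320

0.3320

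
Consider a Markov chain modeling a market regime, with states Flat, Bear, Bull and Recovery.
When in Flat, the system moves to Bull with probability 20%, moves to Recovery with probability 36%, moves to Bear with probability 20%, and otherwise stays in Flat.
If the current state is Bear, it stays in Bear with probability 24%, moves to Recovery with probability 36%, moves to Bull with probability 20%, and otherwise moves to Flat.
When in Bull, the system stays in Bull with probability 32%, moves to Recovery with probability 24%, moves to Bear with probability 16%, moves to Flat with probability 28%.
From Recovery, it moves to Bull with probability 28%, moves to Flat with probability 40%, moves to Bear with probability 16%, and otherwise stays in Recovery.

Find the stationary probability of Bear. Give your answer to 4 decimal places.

0.1864

Let the stationary distribution be π with π = πP and π_1 + π_2 + π_3 + π_4 = 1.
π_1 = 0.24·π_1 + 0.2·π_2 + 0.28·π_3 + 0.4·π_4
π_2 = 0.2·π_1 + 0.24·π_2 + 0.16·π_3 + 0.16·π_4
π_3 = 0.2·π_1 + 0.2·π_2 + 0.32·π_3 + 0.28·π_4
Solving with the normalization constraint gives π = (0.2866, 0.1864, 0.2523, 0.2748).
So the stationary probability of Bear is 0.1864.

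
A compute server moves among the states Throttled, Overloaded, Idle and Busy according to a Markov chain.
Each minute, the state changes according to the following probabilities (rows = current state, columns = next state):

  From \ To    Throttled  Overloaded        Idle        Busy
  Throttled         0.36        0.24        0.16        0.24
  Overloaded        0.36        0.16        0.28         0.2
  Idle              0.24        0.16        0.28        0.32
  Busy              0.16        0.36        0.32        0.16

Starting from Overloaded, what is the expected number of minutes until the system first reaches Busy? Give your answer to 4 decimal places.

4.1309

Let t(s) be the expected number of minutes to first reach Busy from state s, with t(Busy) = 0. Conditioning on the first minute:
t(Throttled) = 1 + 0.36·t(Throttled) + 0.24·t(Overloaded) + 0.16·t(Idle)
t(Overloaded) = 1 + 0.36·t(Throttled) + 0.16·t(Overloaded) + 0.28·t(Idle)
t(Idle) = 1 + 0.24·t(Throttled) + 0.16·t(Overloaded) + 0.28·t(Idle)
Solving: t(Throttled) = 4.0236, t(Overloaded) = 4.1309, t(Idle) = 3.6481.
Expected minutes from Overloaded to Busy: 4.1309.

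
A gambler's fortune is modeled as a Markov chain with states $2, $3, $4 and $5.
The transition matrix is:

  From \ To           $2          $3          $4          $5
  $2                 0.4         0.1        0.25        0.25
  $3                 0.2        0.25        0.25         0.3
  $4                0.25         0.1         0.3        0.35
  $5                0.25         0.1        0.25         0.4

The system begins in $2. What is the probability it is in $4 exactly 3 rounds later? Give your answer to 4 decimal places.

Propagate the distribution vector 3 rounds from $2.
After 0 rounds: (1.0000, 0.0000, 0.0000, 0.0000)
After 1 round: (0.4000, 0.1000, 0.2500, 0.2500)
After 2 rounds: (0.3050, 0.1150, 0.2625, 0.3175)
After 3 rounds: (0.2900, 0.1173, 0.2631, 0.3296)
P(in $4 after 3 rounds) = 0.2631

0.2631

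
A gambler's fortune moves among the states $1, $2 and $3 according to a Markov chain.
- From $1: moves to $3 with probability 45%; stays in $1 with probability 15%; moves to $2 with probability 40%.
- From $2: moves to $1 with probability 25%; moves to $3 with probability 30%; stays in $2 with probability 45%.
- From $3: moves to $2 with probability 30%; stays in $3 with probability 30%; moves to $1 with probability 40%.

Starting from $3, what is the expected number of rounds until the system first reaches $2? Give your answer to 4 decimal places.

3.0120

Let t(s) be the expected number of rounds to first reach $2 from state s, with t($2) = 0. Conditioning on the first round:
t($1) = 1 + 0.15·t($1) + 0.45·t($3)
t($3) = 1 + 0.4·t($1) + 0.3·t($3)
Solving: t($1) = 2.7711, t($3) = 3.0120.
Expected rounds from $3 to $2: 3.0120.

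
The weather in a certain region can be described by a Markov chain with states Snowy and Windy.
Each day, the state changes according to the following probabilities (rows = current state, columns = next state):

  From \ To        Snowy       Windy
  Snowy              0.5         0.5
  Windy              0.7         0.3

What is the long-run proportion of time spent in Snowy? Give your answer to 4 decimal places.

Let the stationary distribution be π with π = πP and π_1 + π_2 = 1.
π_1 = 0.5·π_1 + 0.7·π_2
Solving with the normalization constraint gives π = (0.5833, 0.4167).
So the stationary probability of Snowy is 0.5833.

0.5833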